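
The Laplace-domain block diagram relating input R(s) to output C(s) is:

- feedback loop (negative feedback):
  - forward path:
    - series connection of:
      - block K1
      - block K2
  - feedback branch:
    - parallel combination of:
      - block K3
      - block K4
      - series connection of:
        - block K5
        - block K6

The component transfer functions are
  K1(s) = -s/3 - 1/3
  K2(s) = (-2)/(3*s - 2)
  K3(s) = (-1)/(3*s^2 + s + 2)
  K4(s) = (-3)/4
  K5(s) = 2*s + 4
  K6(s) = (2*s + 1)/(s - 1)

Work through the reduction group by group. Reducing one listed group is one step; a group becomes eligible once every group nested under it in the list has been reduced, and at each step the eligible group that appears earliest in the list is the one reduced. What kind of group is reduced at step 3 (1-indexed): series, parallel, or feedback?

(1) series reduction of K1, K2
(2) series reduction of K5, K6
(3) parallel reduction of K3, K4, (K5*K6)
(4) apply the feedback formula to (K1*K2), (K3+K4+(K5*K6))
Step 3: parallel.

Final answer: parallel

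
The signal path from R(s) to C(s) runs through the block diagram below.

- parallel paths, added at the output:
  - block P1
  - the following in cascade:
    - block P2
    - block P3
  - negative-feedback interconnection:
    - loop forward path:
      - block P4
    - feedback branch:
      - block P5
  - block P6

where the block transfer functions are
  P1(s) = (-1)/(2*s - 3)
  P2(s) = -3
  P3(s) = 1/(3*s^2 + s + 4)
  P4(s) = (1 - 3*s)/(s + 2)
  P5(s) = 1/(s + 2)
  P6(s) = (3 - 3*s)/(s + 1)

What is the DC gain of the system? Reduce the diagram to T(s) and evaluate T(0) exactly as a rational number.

Step 1: reduce the series chain P2, P3 gives (-3)/(3*s^2 + s + 4)
Step 2: reduce the feedback loop with forward P4 and return P5 gives (-3*s^2 - 5*s + 2)/(s^2 + s + 5)
Step 3: reduce the parallel group P1, (P2*P3), [P4/(1+P4*P5)], P6 gives (-36*s^6 - 9*s^5 - 77*s^4 + 212*s^3 - 145*s^2 + 260*s - 179)/(6*s^6 + 5*s^5 + 27*s^4 - 14*s^3 - 29*s^2 - 47*s - 60)
The step-3 result is T(s). Setting s = 0: T(0) = -179/(-60) = 179/60.

Hence the answer: 179/60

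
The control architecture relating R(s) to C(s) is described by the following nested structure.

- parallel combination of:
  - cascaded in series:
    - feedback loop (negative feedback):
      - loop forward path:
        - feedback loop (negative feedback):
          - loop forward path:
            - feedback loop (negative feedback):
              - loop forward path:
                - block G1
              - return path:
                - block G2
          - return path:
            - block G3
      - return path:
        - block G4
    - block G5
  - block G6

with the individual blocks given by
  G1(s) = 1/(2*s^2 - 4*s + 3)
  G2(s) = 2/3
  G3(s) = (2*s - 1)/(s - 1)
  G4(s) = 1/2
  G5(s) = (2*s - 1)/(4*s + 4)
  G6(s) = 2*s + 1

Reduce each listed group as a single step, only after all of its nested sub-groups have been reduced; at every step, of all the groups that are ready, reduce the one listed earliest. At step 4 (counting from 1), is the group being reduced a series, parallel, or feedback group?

Step 1: collapse the loop (G1 forward, G2 return)
Step 2: feedback reduction of [G1/(1+G1*G2)], G3
Step 3: feedback reduction of [[G1/(1+G1*G2)]/(1+[G1/(1+G1*G2)]*G3)], G4
Step 4: series reduction of [[[G1/(1+G1*G2)]/(1+[G1/(1+G1*G2)]*G3)]/(1+[[G1/(1+G1*G2)]/(1+[G1/(1+G1*G2)]*G3)]*G4)], G5
Step 5: combine ([[[G1/(1+G1*G2)]/(1+[G1/(1+G1*G2)]*G3)]/(1+[[G1/(1+G1*G2)]/(1+[G1/(1+G1*G2)]*G3)]*G4)]*G5), G6 in parallel
At step 4 the group reduced is series.

Final answer: series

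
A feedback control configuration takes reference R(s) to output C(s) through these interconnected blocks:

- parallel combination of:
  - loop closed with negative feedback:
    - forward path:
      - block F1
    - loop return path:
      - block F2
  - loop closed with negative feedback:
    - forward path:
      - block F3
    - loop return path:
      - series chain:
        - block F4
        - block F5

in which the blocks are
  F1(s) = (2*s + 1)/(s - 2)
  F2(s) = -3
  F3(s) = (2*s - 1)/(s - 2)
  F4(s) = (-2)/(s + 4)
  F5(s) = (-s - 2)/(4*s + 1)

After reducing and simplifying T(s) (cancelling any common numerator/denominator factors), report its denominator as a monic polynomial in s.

The answer is s^4 + 17*s^3/4 - 11*s^2/4 - 9*s - 3.

Reasoning:
Step 1 - collapse the loop (F1 forward, F2 return), giving (-2*s - 1)/(5*s + 5)
Step 2 - series reduction of F4, F5, giving (2*s + 4)/(4*s^2 + 17*s + 4)
Step 3 - close the feedback loop around F3, (F4*F5), giving (8*s^3 + 30*s^2 - 9*s - 4)/(4*s^3 + 13*s^2 - 24*s - 12)
Step 4 - add [F1/(1+F1*F2)], [F3/(1+F3*(F4*F5))] (parallel), giving (32*s^4 + 160*s^3 + 140*s^2 - 17*s - 8)/(20*s^4 + 85*s^3 - 55*s^2 - 180*s - 60)
The result of step 4 is T(s) in lowest terms. Its denominator has leading coefficient 20; dividing the denominator through by 20 makes it monic.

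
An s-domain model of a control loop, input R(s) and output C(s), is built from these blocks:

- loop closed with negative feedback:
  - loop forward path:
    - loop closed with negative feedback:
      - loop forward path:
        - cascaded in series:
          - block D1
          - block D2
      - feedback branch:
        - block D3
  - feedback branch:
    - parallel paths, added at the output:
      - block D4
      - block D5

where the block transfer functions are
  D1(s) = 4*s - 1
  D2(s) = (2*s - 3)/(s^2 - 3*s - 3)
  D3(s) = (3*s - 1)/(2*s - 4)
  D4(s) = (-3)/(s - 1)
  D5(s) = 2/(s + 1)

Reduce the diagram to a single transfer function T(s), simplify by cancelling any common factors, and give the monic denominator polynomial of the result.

(1) multiply D1, D2 (series); result (8*s^2 - 14*s + 3)/(s^2 - 3*s - 3)
(2) apply the feedback formula to (D1*D2), D3; result (16*s^3 - 60*s^2 + 62*s - 12)/(26*s^3 - 60*s^2 + 29*s + 9)
(3) add D4, D5 (parallel); result (-s - 5)/(s^2 - 1)
(4) close the feedback loop around [(D1*D2)/(1+(D1*D2)*D3)], (D4+D5); result (16*s^5 - 60*s^4 + 46*s^3 + 48*s^2 - 62*s + 12)/(26*s^5 - 76*s^4 - 17*s^3 + 307*s^2 - 327*s + 51)
Step 4 gives the fully reduced T(s), with no common factor left to cancel. The denominator's leading coefficient is 26, so divide each of its coefficients by 26 to get the monic form.

Hence the answer: s^5 - 38*s^4/13 - 17*s^3/26 + 307*s^2/26 - 327*s/26 + 51/26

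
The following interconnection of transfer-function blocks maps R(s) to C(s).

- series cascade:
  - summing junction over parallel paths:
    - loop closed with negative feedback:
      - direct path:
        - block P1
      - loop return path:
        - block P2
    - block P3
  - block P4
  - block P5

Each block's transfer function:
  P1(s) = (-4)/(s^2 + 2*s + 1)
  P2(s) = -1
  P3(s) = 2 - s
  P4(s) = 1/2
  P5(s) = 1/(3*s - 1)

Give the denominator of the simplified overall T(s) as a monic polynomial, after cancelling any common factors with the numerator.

(1) reduce the feedback loop with forward P1 and return P2; result (-4)/(s^2 + 2*s + 5)
(2) combine [P1/(1+P1*P2)], P3 in parallel; result (-s^3 - s + 6)/(s^2 + 2*s + 5)
(3) multiply ([P1/(1+P1*P2)]+P3), P4, P5 (series); result (-s^3 - s + 6)/(6*s^3 + 10*s^2 + 26*s - 10)
Step 3 gives the fully reduced T(s), with no common factor left to cancel. The denominator's leading coefficient is 6, so divide each of its coefficients by 6 to get the monic form.

Therefore the answer is s^3 + 5*s^2/3 + 13*s/3 - 5/3.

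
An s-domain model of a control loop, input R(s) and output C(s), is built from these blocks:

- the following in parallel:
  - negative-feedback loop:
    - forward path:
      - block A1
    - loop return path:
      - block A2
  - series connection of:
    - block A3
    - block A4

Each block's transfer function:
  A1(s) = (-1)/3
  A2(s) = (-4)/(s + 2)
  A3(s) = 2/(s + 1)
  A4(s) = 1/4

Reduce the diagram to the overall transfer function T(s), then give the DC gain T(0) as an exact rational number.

Step 1. close the feedback loop around A1, A2, giving (-s - 2)/(3*s + 10)
Step 2. multiply A3, A4 (series), giving 1/(2*s + 2)
Step 3. add [A1/(1+A1*A2)], (A3*A4) (parallel), giving (-2*s^2 - 3*s + 6)/(6*s^2 + 26*s + 20)
DC gain: substitute s = 0 into T(s) from step 3: T(0) = 6/20 = 3/10.

Final answer: 3/10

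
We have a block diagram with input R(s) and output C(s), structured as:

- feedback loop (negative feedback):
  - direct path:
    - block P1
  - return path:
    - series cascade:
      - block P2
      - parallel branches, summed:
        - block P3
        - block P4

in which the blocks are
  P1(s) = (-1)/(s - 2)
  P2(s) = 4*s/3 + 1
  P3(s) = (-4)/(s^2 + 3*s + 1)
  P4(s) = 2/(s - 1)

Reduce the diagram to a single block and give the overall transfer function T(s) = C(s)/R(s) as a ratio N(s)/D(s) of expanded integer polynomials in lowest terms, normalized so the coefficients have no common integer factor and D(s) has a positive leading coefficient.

1. combine P3, P4 in parallel; result (2*s^2 + 2*s + 6)/(s^3 + 2*s^2 - 2*s - 1)
2. cascade P2, (P3+P4); result (8*s^3 + 14*s^2 + 30*s + 18)/(3*s^3 + 6*s^2 - 6*s - 3)
3. apply the feedback formula to P1, (P2*(P3+P4)), giving the overall T(s)

Final answer: (-3*s^3 - 6*s^2 + 6*s + 3)/(3*s^4 - 8*s^3 - 32*s^2 - 21*s - 12)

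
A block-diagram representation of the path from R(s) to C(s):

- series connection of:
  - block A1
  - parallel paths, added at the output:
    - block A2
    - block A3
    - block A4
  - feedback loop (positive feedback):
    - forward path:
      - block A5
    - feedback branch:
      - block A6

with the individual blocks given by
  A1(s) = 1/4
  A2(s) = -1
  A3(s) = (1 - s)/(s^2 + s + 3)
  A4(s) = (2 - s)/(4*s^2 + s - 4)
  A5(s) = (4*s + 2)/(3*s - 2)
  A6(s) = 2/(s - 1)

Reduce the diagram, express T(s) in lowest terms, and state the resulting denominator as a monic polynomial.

(1) parallel reduction of A2, A3, A4 = (-4*s^4 - 10*s^3 - 5*s^2 + 5*s + 14)/(4*s^4 + 5*s^3 + 9*s^2 - s - 12)
(2) feedback reduction of A5, A6 = (4*s^2 - 2*s - 2)/(3*s^2 - 13*s - 2)
(3) combine A1, (A2+A3+A4), [A5/(1-A5*A6)] in series = (-8*s^6 - 16*s^5 + 4*s^4 + 25*s^3 + 28*s^2 - 19*s - 14)/(24*s^6 - 74*s^5 - 92*s^4 - 260*s^3 - 82*s^2 + 316*s + 48)
No further cancellation is possible in the step-3 result, so that is T(s). Its denominator becomes monic after dividing by the leading coefficient 24.

Hence the answer: s^6 - 37*s^5/12 - 23*s^4/6 - 65*s^3/6 - 41*s^2/12 + 79*s/6 + 2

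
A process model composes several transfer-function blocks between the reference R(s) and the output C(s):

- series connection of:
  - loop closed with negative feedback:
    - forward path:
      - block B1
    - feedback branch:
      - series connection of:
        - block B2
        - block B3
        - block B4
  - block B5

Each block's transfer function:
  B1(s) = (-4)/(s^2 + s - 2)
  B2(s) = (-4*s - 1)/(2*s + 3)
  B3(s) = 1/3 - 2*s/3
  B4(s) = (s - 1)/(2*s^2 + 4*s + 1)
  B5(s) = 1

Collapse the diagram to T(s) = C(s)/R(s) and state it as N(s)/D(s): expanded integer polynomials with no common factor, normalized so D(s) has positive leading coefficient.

First reduce the diagram to T(s).

[1] combine B2, B3, B4 in series gives (8*s^3 - 10*s^2 + s + 1)/(12*s^3 + 42*s^2 + 42*s + 9)
[2] feedback reduction of B1, (B2*B3*B4) gives (-48*s^3 - 168*s^2 - 168*s - 36)/(12*s^5 + 54*s^4 + 28*s^3 + 7*s^2 - 79*s - 22)
[3] series reduction of [B1/(1+B1*(B2*B3*B4))], B5: this yields T(s), and no further normalization is needed

Answer: (-48*s^3 - 168*s^2 - 168*s - 36)/(12*s^5 + 54*s^4 + 28*s^3 + 7*s^2 - 79*s - 22)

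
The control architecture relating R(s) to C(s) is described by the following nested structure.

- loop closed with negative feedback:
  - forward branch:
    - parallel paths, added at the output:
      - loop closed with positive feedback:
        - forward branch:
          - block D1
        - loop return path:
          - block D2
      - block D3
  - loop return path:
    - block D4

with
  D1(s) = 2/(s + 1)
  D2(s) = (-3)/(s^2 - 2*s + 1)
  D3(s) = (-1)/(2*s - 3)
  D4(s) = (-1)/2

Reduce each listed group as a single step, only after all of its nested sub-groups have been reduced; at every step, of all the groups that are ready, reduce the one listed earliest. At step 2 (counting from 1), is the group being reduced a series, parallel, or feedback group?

The answer is parallel.

Reasoning:
[1] collapse the loop (D1 forward, D2 return)
[2] combine [D1/(1-D1*D2)], D3 in parallel
[3] reduce the feedback loop with forward ([D1/(1-D1*D2)]+D3) and return D4
At step 2 the group reduced is parallel.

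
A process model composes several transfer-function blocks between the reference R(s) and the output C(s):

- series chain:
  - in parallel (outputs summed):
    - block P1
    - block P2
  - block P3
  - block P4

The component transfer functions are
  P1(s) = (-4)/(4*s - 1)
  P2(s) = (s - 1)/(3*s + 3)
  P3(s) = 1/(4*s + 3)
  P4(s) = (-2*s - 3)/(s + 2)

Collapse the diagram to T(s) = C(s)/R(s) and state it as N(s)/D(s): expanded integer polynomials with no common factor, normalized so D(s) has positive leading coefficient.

(1) parallel reduction of P1, P2 gives (4*s^2 - 17*s - 11)/(12*s^2 + 9*s - 3)
(2) reduce the series chain (P1+P2), P3, P4, which is the overall transfer function T(s) = C(s)/R(s) in lowest terms

Final answer: (-8*s^3 + 22*s^2 + 73*s + 33)/(48*s^4 + 168*s^3 + 159*s^2 + 21*s - 18)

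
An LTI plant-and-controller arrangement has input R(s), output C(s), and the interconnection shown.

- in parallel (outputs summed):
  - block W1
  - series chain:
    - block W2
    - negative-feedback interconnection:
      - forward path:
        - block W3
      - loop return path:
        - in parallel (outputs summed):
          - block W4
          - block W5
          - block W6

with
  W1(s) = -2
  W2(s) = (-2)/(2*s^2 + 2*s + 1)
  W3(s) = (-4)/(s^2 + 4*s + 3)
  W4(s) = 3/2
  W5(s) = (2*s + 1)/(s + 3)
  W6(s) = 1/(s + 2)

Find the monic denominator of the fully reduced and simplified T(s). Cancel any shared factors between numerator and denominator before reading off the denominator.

Step 1 - sum the parallel branches W4, W5, W6; result (7*s^2 + 27*s + 28)/(2*s^2 + 10*s + 12)
Step 2 - reduce the feedback loop with forward W3 and return (W4+W5+W6); result (-4*s^2 - 20*s - 24)/(s^4 + 9*s^3 + 15*s^2 - 15*s - 38)
Step 3 - multiply W2, [W3/(1+W3*(W4+W5+W6))] (series); result (8*s^2 + 40*s + 48)/(2*s^6 + 20*s^5 + 49*s^4 + 9*s^3 - 91*s^2 - 91*s - 38)
Step 4 - add W1, (W2*[W3/(1+W3*(W4+W5+W6))]) (parallel); result (-4*s^6 - 40*s^5 - 98*s^4 - 18*s^3 + 190*s^2 + 222*s + 124)/(2*s^6 + 20*s^5 + 49*s^4 + 9*s^3 - 91*s^2 - 91*s - 38)
The result of step 4 is T(s) in lowest terms. Its denominator has leading coefficient 2; dividing the denominator through by 2 makes it monic.

Final answer: s^6 + 10*s^5 + 49*s^4/2 + 9*s^3/2 - 91*s^2/2 - 91*s/2 - 19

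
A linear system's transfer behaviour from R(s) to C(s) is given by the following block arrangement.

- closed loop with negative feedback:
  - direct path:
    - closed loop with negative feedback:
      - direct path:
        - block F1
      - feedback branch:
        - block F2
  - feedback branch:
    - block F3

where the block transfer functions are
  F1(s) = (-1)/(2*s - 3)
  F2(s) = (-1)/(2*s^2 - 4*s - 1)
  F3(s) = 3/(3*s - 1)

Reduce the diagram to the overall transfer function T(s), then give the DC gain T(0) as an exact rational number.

The answer is 1.

Reasoning:
Step 1 - collapse the loop (F1 forward, F2 return): (-2*s^2 + 4*s + 1)/(4*s^3 - 14*s^2 + 10*s + 4)
Step 2 - feedback reduction of [F1/(1+F1*F2)], F3: (-6*s^3 + 14*s^2 - s - 1)/(12*s^4 - 46*s^3 + 38*s^2 + 14*s - 1)
The step-2 result is T(s). Setting s = 0: T(0) = -1/(-1) = 1.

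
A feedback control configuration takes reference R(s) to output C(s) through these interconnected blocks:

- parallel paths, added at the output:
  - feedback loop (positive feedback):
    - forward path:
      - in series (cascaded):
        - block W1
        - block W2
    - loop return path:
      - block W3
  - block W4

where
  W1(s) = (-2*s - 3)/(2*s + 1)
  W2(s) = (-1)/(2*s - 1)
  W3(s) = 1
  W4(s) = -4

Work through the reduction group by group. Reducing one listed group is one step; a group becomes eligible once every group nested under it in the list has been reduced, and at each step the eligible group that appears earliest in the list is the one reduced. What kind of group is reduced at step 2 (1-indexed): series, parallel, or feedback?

Reducing step by step:

Step 1. cascade W1, W2
Step 2. apply the feedback formula to (W1*W2), W3
Step 3. reduce the parallel group [(W1*W2)/(1-(W1*W2)*W3)], W4
So the answer for step 2 is feedback.

Answer: feedback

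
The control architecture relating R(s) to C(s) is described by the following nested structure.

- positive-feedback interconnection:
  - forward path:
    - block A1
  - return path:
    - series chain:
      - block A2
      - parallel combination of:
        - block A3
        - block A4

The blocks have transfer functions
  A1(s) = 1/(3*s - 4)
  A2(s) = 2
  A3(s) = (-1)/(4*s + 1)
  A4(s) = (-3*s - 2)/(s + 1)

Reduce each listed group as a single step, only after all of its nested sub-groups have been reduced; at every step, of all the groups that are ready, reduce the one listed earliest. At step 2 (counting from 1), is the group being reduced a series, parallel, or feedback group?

Step 1 - reduce the parallel group A3, A4
Step 2 - reduce the series chain A2, (A3+A4)
Step 3 - collapse the loop (A1 forward, (A2*(A3+A4)) return)
The group at step 2 is a series group.

Final answer: series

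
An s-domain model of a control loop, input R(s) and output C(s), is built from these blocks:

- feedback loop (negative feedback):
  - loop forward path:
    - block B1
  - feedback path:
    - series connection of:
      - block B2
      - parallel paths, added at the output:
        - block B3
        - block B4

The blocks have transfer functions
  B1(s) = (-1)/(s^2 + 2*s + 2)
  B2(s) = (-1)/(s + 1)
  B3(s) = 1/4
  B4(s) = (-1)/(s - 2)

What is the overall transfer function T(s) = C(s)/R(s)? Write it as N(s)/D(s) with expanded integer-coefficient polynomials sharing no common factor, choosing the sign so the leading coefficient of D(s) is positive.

First reduce the diagram to T(s).

[1] sum the parallel branches B3, B4; result (s - 6)/(4*s - 8)
[2] cascade B2, (B3+B4); result (6 - s)/(4*s^2 - 4*s - 8)
[3] collapse the loop (B1 forward, (B2*(B3+B4)) return), giving the overall T(s)

Answer: (-4*s^2 + 4*s + 8)/(4*s^4 + 4*s^3 - 8*s^2 - 23*s - 22)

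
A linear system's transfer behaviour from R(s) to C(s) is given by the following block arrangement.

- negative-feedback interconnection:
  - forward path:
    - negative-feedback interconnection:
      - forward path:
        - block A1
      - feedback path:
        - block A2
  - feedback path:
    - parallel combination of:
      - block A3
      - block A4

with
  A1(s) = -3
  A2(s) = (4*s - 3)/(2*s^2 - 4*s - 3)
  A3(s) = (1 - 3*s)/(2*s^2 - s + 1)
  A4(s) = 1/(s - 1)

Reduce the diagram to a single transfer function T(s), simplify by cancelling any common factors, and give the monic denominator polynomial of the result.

Step 1: apply the feedback formula to A1, A2, giving (-6*s^2 + 12*s + 9)/(2*s^2 - 16*s + 6)
Step 2: parallel reduction of A3, A4, giving (-s^2 + 3*s)/(2*s^3 - 3*s^2 + 2*s - 1)
Step 3: collapse the loop ([A1/(1+A1*A2)] forward, (A3+A4) return), giving (-12*s^5 + 42*s^4 - 30*s^3 + 3*s^2 + 6*s - 9)/(4*s^5 - 32*s^4 + 34*s^3 - 25*s^2 + 55*s - 6)
T(s) is the step-3 result (common factors already cancelled). Leading coefficient of the denominator: 4. Divide through by 4 for the monic polynomial.

Final answer: s^5 - 8*s^4 + 17*s^3/2 - 25*s^2/4 + 55*s/4 - 3/2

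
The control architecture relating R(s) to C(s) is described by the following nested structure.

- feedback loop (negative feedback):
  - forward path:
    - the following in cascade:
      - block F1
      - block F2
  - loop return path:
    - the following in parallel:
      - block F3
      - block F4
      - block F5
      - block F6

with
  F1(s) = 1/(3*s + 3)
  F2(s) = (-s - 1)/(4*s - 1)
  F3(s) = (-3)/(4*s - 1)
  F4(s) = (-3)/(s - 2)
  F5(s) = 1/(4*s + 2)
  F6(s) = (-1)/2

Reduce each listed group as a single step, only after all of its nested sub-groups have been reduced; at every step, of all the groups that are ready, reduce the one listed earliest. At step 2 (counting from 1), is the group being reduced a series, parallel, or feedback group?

(1) multiply F1, F2 (series)
(2) reduce the parallel group F3, F4, F5, F6
(3) feedback reduction of (F1*F2), (F3+F4+F5+F6)
So the answer for step 2 is parallel.

Answer: parallel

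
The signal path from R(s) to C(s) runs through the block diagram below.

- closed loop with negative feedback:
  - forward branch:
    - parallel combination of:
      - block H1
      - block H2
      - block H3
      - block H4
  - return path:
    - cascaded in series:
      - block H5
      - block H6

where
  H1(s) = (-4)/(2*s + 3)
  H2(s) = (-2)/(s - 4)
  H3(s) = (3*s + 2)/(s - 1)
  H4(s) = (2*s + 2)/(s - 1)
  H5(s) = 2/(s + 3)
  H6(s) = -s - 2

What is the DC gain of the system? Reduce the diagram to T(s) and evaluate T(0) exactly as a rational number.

Step 1 - parallel reduction of H1, H2, H3, H4 = (10*s^3 - 25*s^2 - 62*s - 58)/(2*s^3 - 7*s^2 - 7*s + 12)
Step 2 - reduce the series chain H5, H6 = (-2*s - 4)/(s + 3)
Step 3 - collapse the loop ((H1+H2+H3+H4) forward, (H5*H6) return) = (-10*s^4 - 5*s^3 + 137*s^2 + 244*s + 174)/(18*s^4 - 9*s^3 - 196*s^2 - 355*s - 268)
DC gain: substitute s = 0 into T(s) from step 3: T(0) = 174/(-268) = -87/134.

Therefore the answer is -87/134.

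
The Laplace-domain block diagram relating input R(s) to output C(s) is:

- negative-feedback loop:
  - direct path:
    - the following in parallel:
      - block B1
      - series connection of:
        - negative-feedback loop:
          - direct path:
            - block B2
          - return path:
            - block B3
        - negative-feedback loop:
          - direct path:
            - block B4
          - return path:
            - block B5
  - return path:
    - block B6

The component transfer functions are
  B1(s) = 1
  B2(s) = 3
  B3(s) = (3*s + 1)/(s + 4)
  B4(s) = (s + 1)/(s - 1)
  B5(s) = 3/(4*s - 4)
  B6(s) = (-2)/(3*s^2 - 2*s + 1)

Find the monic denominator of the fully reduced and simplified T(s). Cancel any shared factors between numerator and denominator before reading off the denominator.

The answer is s^5 - 73*s^4/60 + 17*s^3/24 + s^2/40 - 109*s/120 + 47/120.

Reasoning:
Step 1: feedback reduction of B2, B3: (3*s + 12)/(10*s + 7)
Step 2: close the feedback loop around B4, B5: (4*s^2 - 4)/(4*s^2 - 5*s + 7)
Step 3: reduce the series chain [B2/(1+B2*B3)], [B4/(1+B4*B5)]: (12*s^3 + 48*s^2 - 12*s - 48)/(40*s^3 - 22*s^2 + 35*s + 49)
Step 4: sum the parallel branches B1, ([B2/(1+B2*B3)]*[B4/(1+B4*B5)]): (52*s^3 + 26*s^2 + 23*s + 1)/(40*s^3 - 22*s^2 + 35*s + 49)
Step 5: close the feedback loop around (B1+([B2/(1+B2*B3)]*[B4/(1+B4*B5)])), B6: (156*s^5 - 26*s^4 + 69*s^3 - 17*s^2 + 21*s + 1)/(120*s^5 - 146*s^4 + 85*s^3 + 3*s^2 - 109*s + 47)
T(s) is the step-5 result (common factors already cancelled). Leading coefficient of the denominator: 120. Divide through by 120 for the monic polynomial.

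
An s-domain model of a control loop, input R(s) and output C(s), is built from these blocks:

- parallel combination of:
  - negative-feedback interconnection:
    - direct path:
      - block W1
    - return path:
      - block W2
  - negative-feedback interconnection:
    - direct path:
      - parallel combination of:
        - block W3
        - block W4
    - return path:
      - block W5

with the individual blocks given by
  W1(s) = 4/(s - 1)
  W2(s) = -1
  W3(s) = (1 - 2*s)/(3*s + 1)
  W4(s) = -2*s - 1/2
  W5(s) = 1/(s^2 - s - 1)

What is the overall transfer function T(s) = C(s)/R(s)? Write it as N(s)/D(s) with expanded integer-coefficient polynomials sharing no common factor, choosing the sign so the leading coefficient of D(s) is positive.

1. collapse the loop (W1 forward, W2 return) -> 4/(s - 5)
2. parallel reduction of W3, W4 -> (-12*s^2 - 11*s + 1)/(6*s + 2)
3. collapse the loop ((W3+W4) forward, W5 return) -> (-12*s^4 + s^3 + 24*s^2 + 10*s - 1)/(6*s^3 - 16*s^2 - 19*s - 1)
4. sum the parallel branches [W1/(1+W1*W2)], [(W3+W4)/(1+(W3+W4)*W5)] - this is the overall T(s), already in the required normalized form

Therefore the answer is (-12*s^5 + 61*s^4 + 43*s^3 - 174*s^2 - 127*s + 1)/(6*s^4 - 46*s^3 + 61*s^2 + 94*s + 5).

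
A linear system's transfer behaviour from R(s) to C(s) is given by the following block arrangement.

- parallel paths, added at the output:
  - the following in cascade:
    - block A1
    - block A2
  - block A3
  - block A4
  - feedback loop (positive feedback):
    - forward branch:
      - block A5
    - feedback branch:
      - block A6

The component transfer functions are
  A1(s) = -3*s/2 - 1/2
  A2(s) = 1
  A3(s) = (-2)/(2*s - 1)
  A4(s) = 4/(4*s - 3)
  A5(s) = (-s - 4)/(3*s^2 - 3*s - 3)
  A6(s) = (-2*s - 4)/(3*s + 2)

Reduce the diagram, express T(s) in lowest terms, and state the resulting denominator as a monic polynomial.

First reduce the diagram to T(s).

1. series reduction of A1, A2: -3*s/2 - 1/2
2. reduce the feedback loop with forward A5 and return A6: (-3*s^2 - 14*s - 8)/(9*s^3 - 5*s^2 - 27*s - 22)
3. reduce the parallel group (A1*A2), A3, A4, [A5/(1-A5*A6)]: (-216*s^6 + 318*s^5 + 499*s^4 - 226*s^3 - 382*s^2 + 27*s - 70)/(144*s^5 - 260*s^4 - 278*s^3 + 158*s^2 + 278*s - 132)
T(s) is the step-3 result (common factors already cancelled). Leading coefficient of the denominator: 144. Divide through by 144 for the monic polynomial.

Answer: s^5 - 65*s^4/36 - 139*s^3/72 + 79*s^2/72 + 139*s/72 - 11/12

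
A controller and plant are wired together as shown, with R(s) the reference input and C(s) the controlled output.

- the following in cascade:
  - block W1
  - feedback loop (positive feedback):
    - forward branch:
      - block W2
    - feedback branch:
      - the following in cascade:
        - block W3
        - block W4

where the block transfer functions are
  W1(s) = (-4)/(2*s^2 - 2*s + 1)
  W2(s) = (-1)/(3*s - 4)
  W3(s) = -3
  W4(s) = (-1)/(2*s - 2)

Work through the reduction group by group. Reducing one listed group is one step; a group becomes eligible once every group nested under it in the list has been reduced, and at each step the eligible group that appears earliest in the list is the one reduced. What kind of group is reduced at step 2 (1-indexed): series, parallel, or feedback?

Step 1. reduce the series chain W3, W4
Step 2. collapse the loop (W2 forward, (W3*W4) return)
Step 3. cascade W1, [W2/(1-W2*(W3*W4))]
Step 2: feedback.

Final answer: feedback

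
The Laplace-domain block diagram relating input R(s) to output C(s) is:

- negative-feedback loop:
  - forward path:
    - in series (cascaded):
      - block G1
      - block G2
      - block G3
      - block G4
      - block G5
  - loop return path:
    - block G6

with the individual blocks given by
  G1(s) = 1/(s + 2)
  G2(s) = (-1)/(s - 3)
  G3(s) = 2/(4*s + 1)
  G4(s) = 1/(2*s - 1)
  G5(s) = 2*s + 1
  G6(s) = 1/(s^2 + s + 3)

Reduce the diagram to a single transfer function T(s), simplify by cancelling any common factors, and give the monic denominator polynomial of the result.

Step 1: cascade G1, G2, G3, G4, G5 gives (-4*s - 2)/(8*s^4 - 10*s^3 - 47*s^2 + 13*s + 6)
Step 2: feedback reduction of (G1*G2*G3*G4*G5), G6 gives (-4*s^3 - 6*s^2 - 14*s - 6)/(8*s^6 - 2*s^5 - 33*s^4 - 64*s^3 - 122*s^2 + 41*s + 16)
Step 2 gives the fully reduced T(s), with no common factor left to cancel. The denominator's leading coefficient is 8, so divide each of its coefficients by 8 to get the monic form.

Therefore the answer is s^6 - s^5/4 - 33*s^4/8 - 8*s^3 - 61*s^2/4 + 41*s/8 + 2.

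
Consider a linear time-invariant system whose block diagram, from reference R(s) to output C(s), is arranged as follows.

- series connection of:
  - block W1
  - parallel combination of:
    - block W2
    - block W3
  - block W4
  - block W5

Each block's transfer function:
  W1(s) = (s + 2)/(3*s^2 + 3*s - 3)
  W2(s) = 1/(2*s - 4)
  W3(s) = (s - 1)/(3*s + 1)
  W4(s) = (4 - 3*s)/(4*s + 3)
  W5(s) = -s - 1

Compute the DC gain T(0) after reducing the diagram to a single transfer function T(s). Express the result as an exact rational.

The answer is -10/9.

Reasoning:
Step 1 - parallel reduction of W2, W3 = (2*s^2 - 3*s + 5)/(6*s^2 - 10*s - 4)
Step 2 - multiply W1, (W2+W3), W4, W5 (series) = (6*s^5 + s^4 - 12*s^3 + 27*s^2 - 6*s - 40)/(72*s^5 + 6*s^4 - 276*s^3 - 108*s^2 + 102*s + 36)
Step 2 gives the overall T(s). Then T(0) = -40/36 = -10/9.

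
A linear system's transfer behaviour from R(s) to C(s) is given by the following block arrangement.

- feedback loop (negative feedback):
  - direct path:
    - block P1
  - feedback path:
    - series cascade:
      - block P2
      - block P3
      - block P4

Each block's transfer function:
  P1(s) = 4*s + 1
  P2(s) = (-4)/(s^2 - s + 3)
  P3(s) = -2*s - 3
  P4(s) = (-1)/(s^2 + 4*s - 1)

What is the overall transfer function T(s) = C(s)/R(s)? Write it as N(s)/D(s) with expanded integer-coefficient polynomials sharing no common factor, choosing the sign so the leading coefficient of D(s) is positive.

Reducing step by step:

1. multiply P2, P3, P4 (series); result (-8*s - 12)/(s^4 + 3*s^3 - 2*s^2 + 13*s - 3)
2. feedback reduction of P1, (P2*P3*P4) - this is the overall T(s), already in the required normalized form

Answer: (4*s^5 + 13*s^4 - 5*s^3 + 50*s^2 + s - 3)/(s^4 + 3*s^3 - 34*s^2 - 43*s - 15)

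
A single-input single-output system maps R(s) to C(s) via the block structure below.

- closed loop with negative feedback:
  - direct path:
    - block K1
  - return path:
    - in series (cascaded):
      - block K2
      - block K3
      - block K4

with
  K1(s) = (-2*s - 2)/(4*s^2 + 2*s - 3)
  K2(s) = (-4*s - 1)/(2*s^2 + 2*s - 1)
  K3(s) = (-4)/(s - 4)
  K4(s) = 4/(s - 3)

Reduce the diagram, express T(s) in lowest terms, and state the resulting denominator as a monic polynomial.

[1] series reduction of K2, K3, K4 gives (64*s + 16)/(2*s^4 - 12*s^3 + 9*s^2 + 31*s - 12)
[2] reduce the feedback loop with forward K1 and return (K2*K3*K4) gives (-4*s^5 + 20*s^4 + 6*s^3 - 80*s^2 - 38*s + 24)/(8*s^6 - 44*s^5 + 6*s^4 + 178*s^3 - 141*s^2 - 277*s + 4)
No further cancellation is possible in the step-2 result, so that is T(s). Its denominator becomes monic after dividing by the leading coefficient 8.

Hence the answer: s^6 - 11*s^5/2 + 3*s^4/4 + 89*s^3/4 - 141*s^2/8 - 277*s/8 + 1/2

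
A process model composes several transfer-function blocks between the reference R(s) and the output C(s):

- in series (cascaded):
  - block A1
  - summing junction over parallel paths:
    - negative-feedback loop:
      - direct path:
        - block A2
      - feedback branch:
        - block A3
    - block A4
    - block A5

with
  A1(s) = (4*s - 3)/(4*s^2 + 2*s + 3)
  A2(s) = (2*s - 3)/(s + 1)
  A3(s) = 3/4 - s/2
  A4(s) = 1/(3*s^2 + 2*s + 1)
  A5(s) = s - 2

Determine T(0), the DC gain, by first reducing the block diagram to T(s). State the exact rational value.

1. reduce the feedback loop with forward A2 and return A3 = (12 - 8*s)/(4*s^2 - 16*s + 5)
2. reduce the parallel group [A2/(1+A2*A3)], A4, A5 = (12*s^5 - 64*s^4 + 43*s^3 + 44*s^2 + 17*s + 7)/(12*s^4 - 40*s^3 - 13*s^2 - 6*s + 5)
3. cascade A1, ([A2/(1+A2*A3)]+A4+A5) = (48*s^6 - 292*s^5 + 364*s^4 + 47*s^3 - 64*s^2 - 23*s - 21)/(48*s^6 - 136*s^5 - 96*s^4 - 170*s^3 - 31*s^2 - 8*s + 15)
That last expression is T(s); at s = 0 only the constant terms survive, so T(0) = -21/15 = -7/5.

Therefore the answer is -7/5.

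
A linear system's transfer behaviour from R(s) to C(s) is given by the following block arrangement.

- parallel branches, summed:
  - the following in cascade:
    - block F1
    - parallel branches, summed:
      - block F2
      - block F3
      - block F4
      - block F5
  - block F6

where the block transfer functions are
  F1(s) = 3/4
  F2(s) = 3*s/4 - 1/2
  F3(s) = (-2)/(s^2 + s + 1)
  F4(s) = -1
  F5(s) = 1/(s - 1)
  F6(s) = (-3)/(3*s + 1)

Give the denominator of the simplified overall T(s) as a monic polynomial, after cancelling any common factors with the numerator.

[1] reduce the parallel group F2, F3, F4, F5 gives (3*s^4 - 6*s^3 + 4*s^2 - 7*s + 18)/(4*s^3 - 4)
[2] series reduction of F1, (F2+F3+F4+F5) gives (9*s^4 - 18*s^3 + 12*s^2 - 21*s + 54)/(16*s^3 - 16)
[3] reduce the parallel group (F1*(F2+F3+F4+F5)), F6 gives (27*s^5 - 45*s^4 - 30*s^3 - 51*s^2 + 141*s + 102)/(48*s^4 + 16*s^3 - 48*s - 16)
T(s) is the step-3 result (common factors already cancelled). Leading coefficient of the denominator: 48. Divide through by 48 for the monic polynomial.

Answer: s^4 + s^3/3 - s - 1/3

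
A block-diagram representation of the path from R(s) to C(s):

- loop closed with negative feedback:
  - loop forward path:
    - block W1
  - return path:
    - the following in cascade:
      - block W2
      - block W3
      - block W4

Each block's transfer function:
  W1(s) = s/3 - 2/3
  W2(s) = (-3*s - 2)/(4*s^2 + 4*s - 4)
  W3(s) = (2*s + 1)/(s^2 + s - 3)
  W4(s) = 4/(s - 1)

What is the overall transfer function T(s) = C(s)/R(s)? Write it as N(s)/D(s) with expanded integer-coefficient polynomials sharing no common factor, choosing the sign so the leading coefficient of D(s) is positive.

Reducing step by step:

Step 1. combine W2, W3, W4 in series gives (-6*s^2 - 7*s - 2)/(s^5 + s^4 - 5*s^3 - s^2 + 7*s - 3)
Step 2. close the feedback loop around W1, (W2*W3*W4), giving the overall T(s)

Answer: (s^6 - s^5 - 7*s^4 + 9*s^3 + 9*s^2 - 17*s + 6)/(3*s^5 + 3*s^4 - 21*s^3 + 2*s^2 + 33*s - 5)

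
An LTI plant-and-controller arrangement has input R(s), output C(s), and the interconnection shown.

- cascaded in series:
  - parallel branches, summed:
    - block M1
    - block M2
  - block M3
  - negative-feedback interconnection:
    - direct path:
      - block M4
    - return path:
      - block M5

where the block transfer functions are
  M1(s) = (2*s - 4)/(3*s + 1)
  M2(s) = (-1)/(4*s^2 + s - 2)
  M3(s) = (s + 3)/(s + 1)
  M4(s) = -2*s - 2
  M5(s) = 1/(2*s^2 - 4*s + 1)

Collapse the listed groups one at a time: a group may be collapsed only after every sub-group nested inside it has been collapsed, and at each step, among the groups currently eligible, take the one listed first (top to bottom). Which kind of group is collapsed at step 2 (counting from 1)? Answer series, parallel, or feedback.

The answer is feedback.

Reasoning:
Step 1. combine M1, M2 in parallel
Step 2. collapse the loop (M4 forward, M5 return)
Step 3. combine (M1+M2), M3, [M4/(1+M4*M5)] in series
The group at step 2 is a feedback group.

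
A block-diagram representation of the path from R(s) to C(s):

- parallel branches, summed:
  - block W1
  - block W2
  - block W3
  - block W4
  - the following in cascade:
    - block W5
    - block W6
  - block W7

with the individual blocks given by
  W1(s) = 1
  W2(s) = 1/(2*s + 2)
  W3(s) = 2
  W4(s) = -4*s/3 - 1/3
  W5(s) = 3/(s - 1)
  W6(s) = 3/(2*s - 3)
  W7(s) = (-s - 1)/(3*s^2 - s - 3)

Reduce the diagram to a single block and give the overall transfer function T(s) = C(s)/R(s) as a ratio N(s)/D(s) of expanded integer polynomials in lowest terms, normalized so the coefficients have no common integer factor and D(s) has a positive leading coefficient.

Step 1. cascade W5, W6 = 9/(2*s^2 - 5*s + 3)
Step 2. reduce the parallel group W1, W2, W3, W4, (W5*W6), W7: this yields T(s), and no further normalization is needed

Therefore the answer is (-48*s^6 + 184*s^5 - 98*s^4 - 187*s^3 + 458*s^2 - 66*s - 351)/(36*s^5 - 66*s^4 - 54*s^3 + 120*s^2 + 18*s - 54).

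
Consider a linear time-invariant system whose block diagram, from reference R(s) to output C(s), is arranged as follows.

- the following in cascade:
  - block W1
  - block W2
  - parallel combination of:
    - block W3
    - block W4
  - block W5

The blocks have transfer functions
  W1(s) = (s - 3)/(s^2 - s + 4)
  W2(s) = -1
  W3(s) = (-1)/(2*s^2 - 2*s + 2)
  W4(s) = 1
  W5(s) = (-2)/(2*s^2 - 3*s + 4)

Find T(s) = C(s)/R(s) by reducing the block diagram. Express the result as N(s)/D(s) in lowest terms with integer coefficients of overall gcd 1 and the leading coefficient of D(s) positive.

Step 1. reduce the parallel group W3, W4: (2*s^2 - 2*s + 1)/(2*s^2 - 2*s + 2)
Step 2. reduce the series chain W1, W2, (W3+W4), W5, which is the overall transfer function T(s) = C(s)/R(s) in lowest terms

Therefore the answer is (2*s^3 - 8*s^2 + 7*s - 3)/(2*s^6 - 7*s^5 + 22*s^4 - 36*s^3 + 47*s^2 - 32*s + 16).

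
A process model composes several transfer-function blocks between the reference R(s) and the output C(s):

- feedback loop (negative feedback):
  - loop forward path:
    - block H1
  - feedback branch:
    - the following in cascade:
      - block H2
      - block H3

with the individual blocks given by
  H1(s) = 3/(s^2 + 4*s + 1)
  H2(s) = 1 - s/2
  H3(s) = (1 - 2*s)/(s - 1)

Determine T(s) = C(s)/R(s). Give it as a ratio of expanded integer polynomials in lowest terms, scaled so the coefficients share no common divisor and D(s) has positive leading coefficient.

The answer is (6*s - 6)/(2*s^3 + 12*s^2 - 21*s + 4).

Reasoning:
(1) series reduction of H2, H3 = (2*s^2 - 5*s + 2)/(2*s - 2)
(2) collapse the loop (H1 forward, (H2*H3) return): this yields T(s), and no further normalization is needed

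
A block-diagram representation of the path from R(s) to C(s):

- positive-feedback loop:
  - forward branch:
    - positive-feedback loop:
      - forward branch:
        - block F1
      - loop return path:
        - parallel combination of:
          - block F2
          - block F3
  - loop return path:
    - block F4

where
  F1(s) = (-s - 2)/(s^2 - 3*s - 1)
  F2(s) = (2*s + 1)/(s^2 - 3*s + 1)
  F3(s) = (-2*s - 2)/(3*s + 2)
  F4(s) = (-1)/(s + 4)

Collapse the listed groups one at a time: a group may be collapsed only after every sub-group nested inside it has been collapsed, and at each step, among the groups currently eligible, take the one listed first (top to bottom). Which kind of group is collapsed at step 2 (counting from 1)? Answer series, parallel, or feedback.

The answer is feedback.

Reasoning:
Step 1. parallel reduction of F2, F3
Step 2. apply the feedback formula to F1, (F2+F3)
Step 3. apply the feedback formula to [F1/(1-F1*(F2+F3))], F4
Step 2 collapses a feedback group.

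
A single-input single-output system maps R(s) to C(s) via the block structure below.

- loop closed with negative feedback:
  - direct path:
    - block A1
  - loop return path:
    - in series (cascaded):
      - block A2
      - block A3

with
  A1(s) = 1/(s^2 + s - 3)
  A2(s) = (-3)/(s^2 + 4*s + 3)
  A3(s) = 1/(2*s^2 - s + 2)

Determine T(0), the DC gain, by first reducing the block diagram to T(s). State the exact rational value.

The answer is -2/7.

Reasoning:
Step 1 - cascade A2, A3 gives (-3)/(2*s^4 + 7*s^3 + 4*s^2 + 5*s + 6)
Step 2 - close the feedback loop around A1, (A2*A3) gives (2*s^4 + 7*s^3 + 4*s^2 + 5*s + 6)/(2*s^6 + 9*s^5 + 5*s^4 - 12*s^3 - s^2 - 9*s - 21)
Step 2 gives the overall T(s). Then T(0) = 6/(-21) = -2/7.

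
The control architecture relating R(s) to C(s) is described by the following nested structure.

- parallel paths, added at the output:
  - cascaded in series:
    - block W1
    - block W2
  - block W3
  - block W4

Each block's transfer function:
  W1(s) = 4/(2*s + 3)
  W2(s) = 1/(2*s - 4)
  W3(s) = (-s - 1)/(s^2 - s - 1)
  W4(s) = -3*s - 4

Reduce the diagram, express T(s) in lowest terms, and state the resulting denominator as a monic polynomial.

The answer is s^4 - 3*s^3/2 - 7*s^2/2 + 7*s/2 + 3.

Reasoning:
Step 1: series reduction of W1, W2 = 2/(2*s^2 - s - 6)
Step 2: parallel reduction of (W1*W2), W3, W4 = (-6*s^5 + s^4 + 31*s^3 + 8*s^2 - 41*s - 20)/(2*s^4 - 3*s^3 - 7*s^2 + 7*s + 6)
Step 2 gives the fully reduced T(s), with no common factor left to cancel. The denominator's leading coefficient is 2, so divide each of its coefficients by 2 to get the monic form.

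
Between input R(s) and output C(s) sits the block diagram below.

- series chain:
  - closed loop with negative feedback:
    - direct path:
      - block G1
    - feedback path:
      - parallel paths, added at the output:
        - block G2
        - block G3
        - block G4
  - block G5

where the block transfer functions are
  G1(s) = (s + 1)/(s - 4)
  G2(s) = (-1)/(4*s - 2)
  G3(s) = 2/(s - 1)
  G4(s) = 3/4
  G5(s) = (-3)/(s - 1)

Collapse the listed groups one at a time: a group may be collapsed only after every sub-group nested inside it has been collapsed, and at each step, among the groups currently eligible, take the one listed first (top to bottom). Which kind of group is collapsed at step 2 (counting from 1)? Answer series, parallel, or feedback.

The answer is feedback.

Reasoning:
Step 1 - parallel reduction of G2, G3, G4
Step 2 - apply the feedback formula to G1, (G2+G3+G4)
Step 3 - multiply [G1/(1+G1*(G2+G3+G4))], G5 (series)
At step 2 the group reduced is feedback.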